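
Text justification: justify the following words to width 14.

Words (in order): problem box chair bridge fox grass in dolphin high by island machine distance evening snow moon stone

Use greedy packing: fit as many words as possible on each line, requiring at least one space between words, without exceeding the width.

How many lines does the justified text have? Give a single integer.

Answer: 9

Derivation:
Line 1: ['problem', 'box'] (min_width=11, slack=3)
Line 2: ['chair', 'bridge'] (min_width=12, slack=2)
Line 3: ['fox', 'grass', 'in'] (min_width=12, slack=2)
Line 4: ['dolphin', 'high'] (min_width=12, slack=2)
Line 5: ['by', 'island'] (min_width=9, slack=5)
Line 6: ['machine'] (min_width=7, slack=7)
Line 7: ['distance'] (min_width=8, slack=6)
Line 8: ['evening', 'snow'] (min_width=12, slack=2)
Line 9: ['moon', 'stone'] (min_width=10, slack=4)
Total lines: 9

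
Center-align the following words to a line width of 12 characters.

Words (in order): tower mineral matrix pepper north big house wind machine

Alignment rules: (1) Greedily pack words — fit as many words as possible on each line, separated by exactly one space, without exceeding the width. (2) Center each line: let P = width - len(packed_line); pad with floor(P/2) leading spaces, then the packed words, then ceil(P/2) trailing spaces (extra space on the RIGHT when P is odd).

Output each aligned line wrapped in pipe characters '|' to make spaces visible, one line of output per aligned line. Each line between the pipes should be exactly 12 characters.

Line 1: ['tower'] (min_width=5, slack=7)
Line 2: ['mineral'] (min_width=7, slack=5)
Line 3: ['matrix'] (min_width=6, slack=6)
Line 4: ['pepper', 'north'] (min_width=12, slack=0)
Line 5: ['big', 'house'] (min_width=9, slack=3)
Line 6: ['wind', 'machine'] (min_width=12, slack=0)

Answer: |   tower    |
|  mineral   |
|   matrix   |
|pepper north|
| big house  |
|wind machine|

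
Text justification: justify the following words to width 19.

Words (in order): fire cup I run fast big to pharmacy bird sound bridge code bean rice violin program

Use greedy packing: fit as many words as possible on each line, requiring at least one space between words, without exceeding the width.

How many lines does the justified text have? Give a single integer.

Line 1: ['fire', 'cup', 'I', 'run', 'fast'] (min_width=19, slack=0)
Line 2: ['big', 'to', 'pharmacy'] (min_width=15, slack=4)
Line 3: ['bird', 'sound', 'bridge'] (min_width=17, slack=2)
Line 4: ['code', 'bean', 'rice'] (min_width=14, slack=5)
Line 5: ['violin', 'program'] (min_width=14, slack=5)
Total lines: 5

Answer: 5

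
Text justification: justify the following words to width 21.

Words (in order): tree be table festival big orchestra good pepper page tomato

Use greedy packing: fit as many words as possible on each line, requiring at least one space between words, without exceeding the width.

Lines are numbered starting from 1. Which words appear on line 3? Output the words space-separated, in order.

Line 1: ['tree', 'be', 'table'] (min_width=13, slack=8)
Line 2: ['festival', 'big'] (min_width=12, slack=9)
Line 3: ['orchestra', 'good', 'pepper'] (min_width=21, slack=0)
Line 4: ['page', 'tomato'] (min_width=11, slack=10)

Answer: orchestra good pepper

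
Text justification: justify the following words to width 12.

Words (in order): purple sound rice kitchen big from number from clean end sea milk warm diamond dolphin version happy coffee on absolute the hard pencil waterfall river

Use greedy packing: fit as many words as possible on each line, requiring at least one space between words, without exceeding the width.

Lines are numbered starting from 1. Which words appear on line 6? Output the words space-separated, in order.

Line 1: ['purple', 'sound'] (min_width=12, slack=0)
Line 2: ['rice', 'kitchen'] (min_width=12, slack=0)
Line 3: ['big', 'from'] (min_width=8, slack=4)
Line 4: ['number', 'from'] (min_width=11, slack=1)
Line 5: ['clean', 'end'] (min_width=9, slack=3)
Line 6: ['sea', 'milk'] (min_width=8, slack=4)
Line 7: ['warm', 'diamond'] (min_width=12, slack=0)
Line 8: ['dolphin'] (min_width=7, slack=5)
Line 9: ['version'] (min_width=7, slack=5)
Line 10: ['happy', 'coffee'] (min_width=12, slack=0)
Line 11: ['on', 'absolute'] (min_width=11, slack=1)
Line 12: ['the', 'hard'] (min_width=8, slack=4)
Line 13: ['pencil'] (min_width=6, slack=6)
Line 14: ['waterfall'] (min_width=9, slack=3)
Line 15: ['river'] (min_width=5, slack=7)

Answer: sea milk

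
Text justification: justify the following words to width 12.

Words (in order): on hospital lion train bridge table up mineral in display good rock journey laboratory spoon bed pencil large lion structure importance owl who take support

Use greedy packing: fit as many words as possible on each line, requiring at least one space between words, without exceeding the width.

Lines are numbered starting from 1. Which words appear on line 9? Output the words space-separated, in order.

Line 1: ['on', 'hospital'] (min_width=11, slack=1)
Line 2: ['lion', 'train'] (min_width=10, slack=2)
Line 3: ['bridge', 'table'] (min_width=12, slack=0)
Line 4: ['up', 'mineral'] (min_width=10, slack=2)
Line 5: ['in', 'display'] (min_width=10, slack=2)
Line 6: ['good', 'rock'] (min_width=9, slack=3)
Line 7: ['journey'] (min_width=7, slack=5)
Line 8: ['laboratory'] (min_width=10, slack=2)
Line 9: ['spoon', 'bed'] (min_width=9, slack=3)
Line 10: ['pencil', 'large'] (min_width=12, slack=0)
Line 11: ['lion'] (min_width=4, slack=8)
Line 12: ['structure'] (min_width=9, slack=3)
Line 13: ['importance'] (min_width=10, slack=2)
Line 14: ['owl', 'who', 'take'] (min_width=12, slack=0)
Line 15: ['support'] (min_width=7, slack=5)

Answer: spoon bed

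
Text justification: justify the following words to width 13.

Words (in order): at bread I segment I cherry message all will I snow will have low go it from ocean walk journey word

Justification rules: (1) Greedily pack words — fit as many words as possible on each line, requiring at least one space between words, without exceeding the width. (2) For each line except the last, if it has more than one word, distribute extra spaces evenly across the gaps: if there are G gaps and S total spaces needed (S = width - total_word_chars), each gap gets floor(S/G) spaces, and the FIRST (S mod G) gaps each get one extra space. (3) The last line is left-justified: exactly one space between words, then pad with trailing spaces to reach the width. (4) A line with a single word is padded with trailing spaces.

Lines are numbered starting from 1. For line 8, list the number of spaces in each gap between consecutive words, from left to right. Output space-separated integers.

Answer: 4

Derivation:
Line 1: ['at', 'bread', 'I'] (min_width=10, slack=3)
Line 2: ['segment', 'I'] (min_width=9, slack=4)
Line 3: ['cherry'] (min_width=6, slack=7)
Line 4: ['message', 'all'] (min_width=11, slack=2)
Line 5: ['will', 'I', 'snow'] (min_width=11, slack=2)
Line 6: ['will', 'have', 'low'] (min_width=13, slack=0)
Line 7: ['go', 'it', 'from'] (min_width=10, slack=3)
Line 8: ['ocean', 'walk'] (min_width=10, slack=3)
Line 9: ['journey', 'word'] (min_width=12, slack=1)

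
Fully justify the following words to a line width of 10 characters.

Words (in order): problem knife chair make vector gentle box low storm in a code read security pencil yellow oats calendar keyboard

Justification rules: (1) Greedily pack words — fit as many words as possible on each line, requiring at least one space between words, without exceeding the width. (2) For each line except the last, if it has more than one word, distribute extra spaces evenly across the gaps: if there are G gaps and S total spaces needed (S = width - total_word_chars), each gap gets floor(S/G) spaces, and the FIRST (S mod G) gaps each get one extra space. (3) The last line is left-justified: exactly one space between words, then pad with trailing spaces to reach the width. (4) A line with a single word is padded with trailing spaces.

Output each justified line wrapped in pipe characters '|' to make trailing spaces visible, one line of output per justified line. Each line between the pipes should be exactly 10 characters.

Line 1: ['problem'] (min_width=7, slack=3)
Line 2: ['knife'] (min_width=5, slack=5)
Line 3: ['chair', 'make'] (min_width=10, slack=0)
Line 4: ['vector'] (min_width=6, slack=4)
Line 5: ['gentle', 'box'] (min_width=10, slack=0)
Line 6: ['low', 'storm'] (min_width=9, slack=1)
Line 7: ['in', 'a', 'code'] (min_width=9, slack=1)
Line 8: ['read'] (min_width=4, slack=6)
Line 9: ['security'] (min_width=8, slack=2)
Line 10: ['pencil'] (min_width=6, slack=4)
Line 11: ['yellow'] (min_width=6, slack=4)
Line 12: ['oats'] (min_width=4, slack=6)
Line 13: ['calendar'] (min_width=8, slack=2)
Line 14: ['keyboard'] (min_width=8, slack=2)

Answer: |problem   |
|knife     |
|chair make|
|vector    |
|gentle box|
|low  storm|
|in  a code|
|read      |
|security  |
|pencil    |
|yellow    |
|oats      |
|calendar  |
|keyboard  |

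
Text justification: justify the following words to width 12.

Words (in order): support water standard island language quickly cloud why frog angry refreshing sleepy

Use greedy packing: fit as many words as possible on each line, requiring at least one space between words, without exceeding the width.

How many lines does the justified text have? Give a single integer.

Line 1: ['support'] (min_width=7, slack=5)
Line 2: ['water'] (min_width=5, slack=7)
Line 3: ['standard'] (min_width=8, slack=4)
Line 4: ['island'] (min_width=6, slack=6)
Line 5: ['language'] (min_width=8, slack=4)
Line 6: ['quickly'] (min_width=7, slack=5)
Line 7: ['cloud', 'why'] (min_width=9, slack=3)
Line 8: ['frog', 'angry'] (min_width=10, slack=2)
Line 9: ['refreshing'] (min_width=10, slack=2)
Line 10: ['sleepy'] (min_width=6, slack=6)
Total lines: 10

Answer: 10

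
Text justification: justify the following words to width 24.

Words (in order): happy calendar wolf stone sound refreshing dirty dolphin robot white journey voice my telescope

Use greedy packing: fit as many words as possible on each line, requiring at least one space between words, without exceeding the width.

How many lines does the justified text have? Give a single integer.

Line 1: ['happy', 'calendar', 'wolf'] (min_width=19, slack=5)
Line 2: ['stone', 'sound', 'refreshing'] (min_width=22, slack=2)
Line 3: ['dirty', 'dolphin', 'robot'] (min_width=19, slack=5)
Line 4: ['white', 'journey', 'voice', 'my'] (min_width=22, slack=2)
Line 5: ['telescope'] (min_width=9, slack=15)
Total lines: 5

Answer: 5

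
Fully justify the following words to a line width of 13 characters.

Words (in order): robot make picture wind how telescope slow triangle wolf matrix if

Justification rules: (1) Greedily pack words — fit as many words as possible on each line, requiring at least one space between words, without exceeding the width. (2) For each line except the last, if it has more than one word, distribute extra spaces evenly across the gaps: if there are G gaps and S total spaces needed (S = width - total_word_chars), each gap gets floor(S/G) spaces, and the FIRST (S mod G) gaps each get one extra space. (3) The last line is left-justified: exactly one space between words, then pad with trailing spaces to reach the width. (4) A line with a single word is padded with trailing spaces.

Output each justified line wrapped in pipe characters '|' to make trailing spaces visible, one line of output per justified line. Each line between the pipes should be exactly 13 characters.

Answer: |robot    make|
|picture  wind|
|how telescope|
|slow triangle|
|wolf   matrix|
|if           |

Derivation:
Line 1: ['robot', 'make'] (min_width=10, slack=3)
Line 2: ['picture', 'wind'] (min_width=12, slack=1)
Line 3: ['how', 'telescope'] (min_width=13, slack=0)
Line 4: ['slow', 'triangle'] (min_width=13, slack=0)
Line 5: ['wolf', 'matrix'] (min_width=11, slack=2)
Line 6: ['if'] (min_width=2, slack=11)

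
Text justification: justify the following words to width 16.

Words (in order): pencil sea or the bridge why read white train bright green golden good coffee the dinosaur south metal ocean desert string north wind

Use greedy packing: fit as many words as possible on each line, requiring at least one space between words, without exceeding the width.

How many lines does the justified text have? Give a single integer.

Answer: 10

Derivation:
Line 1: ['pencil', 'sea', 'or'] (min_width=13, slack=3)
Line 2: ['the', 'bridge', 'why'] (min_width=14, slack=2)
Line 3: ['read', 'white', 'train'] (min_width=16, slack=0)
Line 4: ['bright', 'green'] (min_width=12, slack=4)
Line 5: ['golden', 'good'] (min_width=11, slack=5)
Line 6: ['coffee', 'the'] (min_width=10, slack=6)
Line 7: ['dinosaur', 'south'] (min_width=14, slack=2)
Line 8: ['metal', 'ocean'] (min_width=11, slack=5)
Line 9: ['desert', 'string'] (min_width=13, slack=3)
Line 10: ['north', 'wind'] (min_width=10, slack=6)
Total lines: 10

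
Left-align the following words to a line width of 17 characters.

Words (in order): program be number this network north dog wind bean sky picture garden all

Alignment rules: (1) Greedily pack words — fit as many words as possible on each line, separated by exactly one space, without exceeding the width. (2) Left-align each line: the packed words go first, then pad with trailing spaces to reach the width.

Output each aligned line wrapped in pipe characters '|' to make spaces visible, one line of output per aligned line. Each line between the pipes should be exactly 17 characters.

Answer: |program be number|
|this network     |
|north dog wind   |
|bean sky picture |
|garden all       |

Derivation:
Line 1: ['program', 'be', 'number'] (min_width=17, slack=0)
Line 2: ['this', 'network'] (min_width=12, slack=5)
Line 3: ['north', 'dog', 'wind'] (min_width=14, slack=3)
Line 4: ['bean', 'sky', 'picture'] (min_width=16, slack=1)
Line 5: ['garden', 'all'] (min_width=10, slack=7)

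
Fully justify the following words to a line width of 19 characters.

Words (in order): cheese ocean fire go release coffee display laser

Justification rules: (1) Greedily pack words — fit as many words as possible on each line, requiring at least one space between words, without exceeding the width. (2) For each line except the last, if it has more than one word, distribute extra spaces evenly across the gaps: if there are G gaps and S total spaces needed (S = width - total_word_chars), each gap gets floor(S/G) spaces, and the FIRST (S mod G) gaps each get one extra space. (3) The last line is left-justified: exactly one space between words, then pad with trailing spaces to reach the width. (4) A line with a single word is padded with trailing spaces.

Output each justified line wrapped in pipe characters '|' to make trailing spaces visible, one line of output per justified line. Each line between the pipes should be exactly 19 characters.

Answer: |cheese  ocean  fire|
|go  release  coffee|
|display laser      |

Derivation:
Line 1: ['cheese', 'ocean', 'fire'] (min_width=17, slack=2)
Line 2: ['go', 'release', 'coffee'] (min_width=17, slack=2)
Line 3: ['display', 'laser'] (min_width=13, slack=6)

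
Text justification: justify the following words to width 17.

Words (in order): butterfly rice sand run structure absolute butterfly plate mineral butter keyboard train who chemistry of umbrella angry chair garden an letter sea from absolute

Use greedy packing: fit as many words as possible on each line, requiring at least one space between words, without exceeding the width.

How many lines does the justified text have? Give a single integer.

Answer: 12

Derivation:
Line 1: ['butterfly', 'rice'] (min_width=14, slack=3)
Line 2: ['sand', 'run'] (min_width=8, slack=9)
Line 3: ['structure'] (min_width=9, slack=8)
Line 4: ['absolute'] (min_width=8, slack=9)
Line 5: ['butterfly', 'plate'] (min_width=15, slack=2)
Line 6: ['mineral', 'butter'] (min_width=14, slack=3)
Line 7: ['keyboard', 'train'] (min_width=14, slack=3)
Line 8: ['who', 'chemistry', 'of'] (min_width=16, slack=1)
Line 9: ['umbrella', 'angry'] (min_width=14, slack=3)
Line 10: ['chair', 'garden', 'an'] (min_width=15, slack=2)
Line 11: ['letter', 'sea', 'from'] (min_width=15, slack=2)
Line 12: ['absolute'] (min_width=8, slack=9)
Total lines: 12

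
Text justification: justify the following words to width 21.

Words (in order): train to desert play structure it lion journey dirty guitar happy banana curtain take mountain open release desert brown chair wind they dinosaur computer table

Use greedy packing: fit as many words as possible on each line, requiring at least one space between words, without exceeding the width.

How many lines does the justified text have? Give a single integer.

Answer: 9

Derivation:
Line 1: ['train', 'to', 'desert', 'play'] (min_width=20, slack=1)
Line 2: ['structure', 'it', 'lion'] (min_width=17, slack=4)
Line 3: ['journey', 'dirty', 'guitar'] (min_width=20, slack=1)
Line 4: ['happy', 'banana', 'curtain'] (min_width=20, slack=1)
Line 5: ['take', 'mountain', 'open'] (min_width=18, slack=3)
Line 6: ['release', 'desert', 'brown'] (min_width=20, slack=1)
Line 7: ['chair', 'wind', 'they'] (min_width=15, slack=6)
Line 8: ['dinosaur', 'computer'] (min_width=17, slack=4)
Line 9: ['table'] (min_width=5, slack=16)
Total lines: 9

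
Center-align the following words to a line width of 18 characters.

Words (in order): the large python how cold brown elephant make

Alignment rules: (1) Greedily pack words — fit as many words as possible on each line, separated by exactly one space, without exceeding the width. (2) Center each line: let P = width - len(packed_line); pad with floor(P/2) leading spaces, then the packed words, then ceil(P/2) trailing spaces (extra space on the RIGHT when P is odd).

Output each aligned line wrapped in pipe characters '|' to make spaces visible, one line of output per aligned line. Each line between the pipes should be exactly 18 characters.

Line 1: ['the', 'large', 'python'] (min_width=16, slack=2)
Line 2: ['how', 'cold', 'brown'] (min_width=14, slack=4)
Line 3: ['elephant', 'make'] (min_width=13, slack=5)

Answer: | the large python |
|  how cold brown  |
|  elephant make   |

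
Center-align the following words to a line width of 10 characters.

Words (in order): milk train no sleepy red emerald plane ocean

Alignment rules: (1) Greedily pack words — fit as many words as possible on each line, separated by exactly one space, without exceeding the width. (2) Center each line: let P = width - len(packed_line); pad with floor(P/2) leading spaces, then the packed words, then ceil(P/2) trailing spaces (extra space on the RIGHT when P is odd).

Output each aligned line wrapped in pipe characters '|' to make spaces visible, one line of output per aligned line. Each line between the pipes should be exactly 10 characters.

Answer: |milk train|
|no sleepy |
|   red    |
| emerald  |
|  plane   |
|  ocean   |

Derivation:
Line 1: ['milk', 'train'] (min_width=10, slack=0)
Line 2: ['no', 'sleepy'] (min_width=9, slack=1)
Line 3: ['red'] (min_width=3, slack=7)
Line 4: ['emerald'] (min_width=7, slack=3)
Line 5: ['plane'] (min_width=5, slack=5)
Line 6: ['ocean'] (min_width=5, slack=5)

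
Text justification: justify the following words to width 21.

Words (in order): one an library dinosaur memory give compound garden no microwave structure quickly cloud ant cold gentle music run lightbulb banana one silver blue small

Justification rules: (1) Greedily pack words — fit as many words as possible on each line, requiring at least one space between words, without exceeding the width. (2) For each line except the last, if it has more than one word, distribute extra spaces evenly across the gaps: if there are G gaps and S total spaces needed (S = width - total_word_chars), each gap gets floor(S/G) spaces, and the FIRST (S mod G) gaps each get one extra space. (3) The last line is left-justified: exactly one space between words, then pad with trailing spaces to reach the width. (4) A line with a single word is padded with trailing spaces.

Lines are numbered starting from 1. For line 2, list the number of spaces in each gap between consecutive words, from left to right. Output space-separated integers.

Line 1: ['one', 'an', 'library'] (min_width=14, slack=7)
Line 2: ['dinosaur', 'memory', 'give'] (min_width=20, slack=1)
Line 3: ['compound', 'garden', 'no'] (min_width=18, slack=3)
Line 4: ['microwave', 'structure'] (min_width=19, slack=2)
Line 5: ['quickly', 'cloud', 'ant'] (min_width=17, slack=4)
Line 6: ['cold', 'gentle', 'music', 'run'] (min_width=21, slack=0)
Line 7: ['lightbulb', 'banana', 'one'] (min_width=20, slack=1)
Line 8: ['silver', 'blue', 'small'] (min_width=17, slack=4)

Answer: 2 1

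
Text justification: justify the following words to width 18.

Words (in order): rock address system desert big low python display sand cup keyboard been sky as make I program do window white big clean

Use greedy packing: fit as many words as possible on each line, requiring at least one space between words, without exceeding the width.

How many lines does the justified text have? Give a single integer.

Line 1: ['rock', 'address'] (min_width=12, slack=6)
Line 2: ['system', 'desert', 'big'] (min_width=17, slack=1)
Line 3: ['low', 'python', 'display'] (min_width=18, slack=0)
Line 4: ['sand', 'cup', 'keyboard'] (min_width=17, slack=1)
Line 5: ['been', 'sky', 'as', 'make', 'I'] (min_width=18, slack=0)
Line 6: ['program', 'do', 'window'] (min_width=17, slack=1)
Line 7: ['white', 'big', 'clean'] (min_width=15, slack=3)
Total lines: 7

Answer: 7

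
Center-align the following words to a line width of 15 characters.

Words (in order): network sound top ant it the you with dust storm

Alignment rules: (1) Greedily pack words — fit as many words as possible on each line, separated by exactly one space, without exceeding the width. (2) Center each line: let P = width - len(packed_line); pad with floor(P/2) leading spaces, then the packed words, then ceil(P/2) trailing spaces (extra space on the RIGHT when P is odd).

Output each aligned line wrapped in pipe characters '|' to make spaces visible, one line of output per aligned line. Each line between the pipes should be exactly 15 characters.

Answer: | network sound |
|top ant it the |
| you with dust |
|     storm     |

Derivation:
Line 1: ['network', 'sound'] (min_width=13, slack=2)
Line 2: ['top', 'ant', 'it', 'the'] (min_width=14, slack=1)
Line 3: ['you', 'with', 'dust'] (min_width=13, slack=2)
Line 4: ['storm'] (min_width=5, slack=10)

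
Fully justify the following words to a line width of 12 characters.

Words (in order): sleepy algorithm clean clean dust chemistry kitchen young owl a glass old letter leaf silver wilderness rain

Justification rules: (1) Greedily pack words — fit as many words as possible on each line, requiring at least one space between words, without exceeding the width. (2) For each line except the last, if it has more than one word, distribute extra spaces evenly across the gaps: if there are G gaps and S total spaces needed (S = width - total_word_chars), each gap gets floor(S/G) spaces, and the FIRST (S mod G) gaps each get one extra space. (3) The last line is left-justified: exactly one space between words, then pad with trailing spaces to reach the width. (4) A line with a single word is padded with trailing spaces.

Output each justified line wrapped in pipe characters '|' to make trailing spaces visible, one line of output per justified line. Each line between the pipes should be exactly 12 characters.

Line 1: ['sleepy'] (min_width=6, slack=6)
Line 2: ['algorithm'] (min_width=9, slack=3)
Line 3: ['clean', 'clean'] (min_width=11, slack=1)
Line 4: ['dust'] (min_width=4, slack=8)
Line 5: ['chemistry'] (min_width=9, slack=3)
Line 6: ['kitchen'] (min_width=7, slack=5)
Line 7: ['young', 'owl', 'a'] (min_width=11, slack=1)
Line 8: ['glass', 'old'] (min_width=9, slack=3)
Line 9: ['letter', 'leaf'] (min_width=11, slack=1)
Line 10: ['silver'] (min_width=6, slack=6)
Line 11: ['wilderness'] (min_width=10, slack=2)
Line 12: ['rain'] (min_width=4, slack=8)

Answer: |sleepy      |
|algorithm   |
|clean  clean|
|dust        |
|chemistry   |
|kitchen     |
|young  owl a|
|glass    old|
|letter  leaf|
|silver      |
|wilderness  |
|rain        |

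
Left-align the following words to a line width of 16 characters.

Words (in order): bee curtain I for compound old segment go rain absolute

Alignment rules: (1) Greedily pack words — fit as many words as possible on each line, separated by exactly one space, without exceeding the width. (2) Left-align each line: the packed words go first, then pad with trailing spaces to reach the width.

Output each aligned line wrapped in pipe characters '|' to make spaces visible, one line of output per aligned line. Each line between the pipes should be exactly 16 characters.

Answer: |bee curtain I   |
|for compound old|
|segment go rain |
|absolute        |

Derivation:
Line 1: ['bee', 'curtain', 'I'] (min_width=13, slack=3)
Line 2: ['for', 'compound', 'old'] (min_width=16, slack=0)
Line 3: ['segment', 'go', 'rain'] (min_width=15, slack=1)
Line 4: ['absolute'] (min_width=8, slack=8)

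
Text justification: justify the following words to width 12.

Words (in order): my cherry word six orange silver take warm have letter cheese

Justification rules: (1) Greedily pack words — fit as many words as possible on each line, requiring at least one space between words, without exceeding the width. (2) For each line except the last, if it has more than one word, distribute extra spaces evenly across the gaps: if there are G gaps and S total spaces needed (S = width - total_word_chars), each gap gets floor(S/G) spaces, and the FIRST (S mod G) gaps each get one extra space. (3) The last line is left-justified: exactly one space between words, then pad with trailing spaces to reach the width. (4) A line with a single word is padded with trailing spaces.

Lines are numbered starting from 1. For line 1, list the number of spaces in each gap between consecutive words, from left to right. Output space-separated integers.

Line 1: ['my', 'cherry'] (min_width=9, slack=3)
Line 2: ['word', 'six'] (min_width=8, slack=4)
Line 3: ['orange'] (min_width=6, slack=6)
Line 4: ['silver', 'take'] (min_width=11, slack=1)
Line 5: ['warm', 'have'] (min_width=9, slack=3)
Line 6: ['letter'] (min_width=6, slack=6)
Line 7: ['cheese'] (min_width=6, slack=6)

Answer: 4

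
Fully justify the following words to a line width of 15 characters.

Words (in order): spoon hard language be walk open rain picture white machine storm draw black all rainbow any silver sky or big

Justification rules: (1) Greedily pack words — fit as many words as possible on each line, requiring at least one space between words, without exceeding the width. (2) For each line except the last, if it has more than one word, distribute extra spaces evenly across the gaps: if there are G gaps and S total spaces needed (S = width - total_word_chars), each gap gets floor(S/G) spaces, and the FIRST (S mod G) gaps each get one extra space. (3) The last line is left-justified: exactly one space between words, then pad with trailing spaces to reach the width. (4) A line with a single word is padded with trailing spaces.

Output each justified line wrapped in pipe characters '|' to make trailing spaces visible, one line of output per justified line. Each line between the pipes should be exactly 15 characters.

Line 1: ['spoon', 'hard'] (min_width=10, slack=5)
Line 2: ['language', 'be'] (min_width=11, slack=4)
Line 3: ['walk', 'open', 'rain'] (min_width=14, slack=1)
Line 4: ['picture', 'white'] (min_width=13, slack=2)
Line 5: ['machine', 'storm'] (min_width=13, slack=2)
Line 6: ['draw', 'black', 'all'] (min_width=14, slack=1)
Line 7: ['rainbow', 'any'] (min_width=11, slack=4)
Line 8: ['silver', 'sky', 'or'] (min_width=13, slack=2)
Line 9: ['big'] (min_width=3, slack=12)

Answer: |spoon      hard|
|language     be|
|walk  open rain|
|picture   white|
|machine   storm|
|draw  black all|
|rainbow     any|
|silver  sky  or|
|big            |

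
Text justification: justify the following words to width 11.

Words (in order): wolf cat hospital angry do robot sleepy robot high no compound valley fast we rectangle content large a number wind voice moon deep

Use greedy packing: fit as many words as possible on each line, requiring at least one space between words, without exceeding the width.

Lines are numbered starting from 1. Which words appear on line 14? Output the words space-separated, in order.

Answer: voice moon

Derivation:
Line 1: ['wolf', 'cat'] (min_width=8, slack=3)
Line 2: ['hospital'] (min_width=8, slack=3)
Line 3: ['angry', 'do'] (min_width=8, slack=3)
Line 4: ['robot'] (min_width=5, slack=6)
Line 5: ['sleepy'] (min_width=6, slack=5)
Line 6: ['robot', 'high'] (min_width=10, slack=1)
Line 7: ['no', 'compound'] (min_width=11, slack=0)
Line 8: ['valley', 'fast'] (min_width=11, slack=0)
Line 9: ['we'] (min_width=2, slack=9)
Line 10: ['rectangle'] (min_width=9, slack=2)
Line 11: ['content'] (min_width=7, slack=4)
Line 12: ['large', 'a'] (min_width=7, slack=4)
Line 13: ['number', 'wind'] (min_width=11, slack=0)
Line 14: ['voice', 'moon'] (min_width=10, slack=1)
Line 15: ['deep'] (min_width=4, slack=7)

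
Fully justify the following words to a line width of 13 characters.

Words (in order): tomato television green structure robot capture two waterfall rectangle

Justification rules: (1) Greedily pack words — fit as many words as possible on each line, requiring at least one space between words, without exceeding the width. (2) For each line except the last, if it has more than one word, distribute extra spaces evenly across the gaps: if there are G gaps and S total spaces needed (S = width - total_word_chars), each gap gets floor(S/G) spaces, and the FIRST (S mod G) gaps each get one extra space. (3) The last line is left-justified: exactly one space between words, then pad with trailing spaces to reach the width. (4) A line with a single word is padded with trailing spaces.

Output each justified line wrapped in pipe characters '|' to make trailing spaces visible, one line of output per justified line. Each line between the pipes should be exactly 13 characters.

Line 1: ['tomato'] (min_width=6, slack=7)
Line 2: ['television'] (min_width=10, slack=3)
Line 3: ['green'] (min_width=5, slack=8)
Line 4: ['structure'] (min_width=9, slack=4)
Line 5: ['robot', 'capture'] (min_width=13, slack=0)
Line 6: ['two', 'waterfall'] (min_width=13, slack=0)
Line 7: ['rectangle'] (min_width=9, slack=4)

Answer: |tomato       |
|television   |
|green        |
|structure    |
|robot capture|
|two waterfall|
|rectangle    |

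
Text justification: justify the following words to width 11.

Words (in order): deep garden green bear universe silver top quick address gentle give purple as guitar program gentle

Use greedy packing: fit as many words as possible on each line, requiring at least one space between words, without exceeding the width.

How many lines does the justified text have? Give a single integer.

Answer: 11

Derivation:
Line 1: ['deep', 'garden'] (min_width=11, slack=0)
Line 2: ['green', 'bear'] (min_width=10, slack=1)
Line 3: ['universe'] (min_width=8, slack=3)
Line 4: ['silver', 'top'] (min_width=10, slack=1)
Line 5: ['quick'] (min_width=5, slack=6)
Line 6: ['address'] (min_width=7, slack=4)
Line 7: ['gentle', 'give'] (min_width=11, slack=0)
Line 8: ['purple', 'as'] (min_width=9, slack=2)
Line 9: ['guitar'] (min_width=6, slack=5)
Line 10: ['program'] (min_width=7, slack=4)
Line 11: ['gentle'] (min_width=6, slack=5)
Total lines: 11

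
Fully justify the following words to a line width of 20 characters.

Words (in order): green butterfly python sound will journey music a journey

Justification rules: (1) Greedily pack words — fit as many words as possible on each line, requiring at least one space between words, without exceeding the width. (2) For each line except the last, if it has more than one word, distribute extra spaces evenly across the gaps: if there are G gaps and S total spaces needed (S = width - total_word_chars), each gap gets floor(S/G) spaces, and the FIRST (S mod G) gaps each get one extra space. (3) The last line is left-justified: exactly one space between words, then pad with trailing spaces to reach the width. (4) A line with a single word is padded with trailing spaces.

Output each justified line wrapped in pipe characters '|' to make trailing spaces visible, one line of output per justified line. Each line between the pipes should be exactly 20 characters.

Line 1: ['green', 'butterfly'] (min_width=15, slack=5)
Line 2: ['python', 'sound', 'will'] (min_width=17, slack=3)
Line 3: ['journey', 'music', 'a'] (min_width=15, slack=5)
Line 4: ['journey'] (min_width=7, slack=13)

Answer: |green      butterfly|
|python   sound  will|
|journey    music   a|
|journey             |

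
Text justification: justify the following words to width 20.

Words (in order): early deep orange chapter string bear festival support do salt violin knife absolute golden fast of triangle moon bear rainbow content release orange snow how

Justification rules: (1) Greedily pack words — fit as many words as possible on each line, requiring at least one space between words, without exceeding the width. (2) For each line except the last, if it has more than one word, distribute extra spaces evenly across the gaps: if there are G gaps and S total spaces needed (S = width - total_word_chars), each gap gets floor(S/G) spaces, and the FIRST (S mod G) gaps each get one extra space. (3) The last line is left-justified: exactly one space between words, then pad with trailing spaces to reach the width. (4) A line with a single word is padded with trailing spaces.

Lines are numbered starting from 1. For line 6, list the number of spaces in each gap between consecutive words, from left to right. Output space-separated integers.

Line 1: ['early', 'deep', 'orange'] (min_width=17, slack=3)
Line 2: ['chapter', 'string', 'bear'] (min_width=19, slack=1)
Line 3: ['festival', 'support', 'do'] (min_width=19, slack=1)
Line 4: ['salt', 'violin', 'knife'] (min_width=17, slack=3)
Line 5: ['absolute', 'golden', 'fast'] (min_width=20, slack=0)
Line 6: ['of', 'triangle', 'moon'] (min_width=16, slack=4)
Line 7: ['bear', 'rainbow', 'content'] (min_width=20, slack=0)
Line 8: ['release', 'orange', 'snow'] (min_width=19, slack=1)
Line 9: ['how'] (min_width=3, slack=17)

Answer: 3 3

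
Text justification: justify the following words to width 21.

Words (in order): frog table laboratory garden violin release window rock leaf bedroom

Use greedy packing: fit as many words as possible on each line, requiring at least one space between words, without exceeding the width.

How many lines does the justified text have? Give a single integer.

Line 1: ['frog', 'table', 'laboratory'] (min_width=21, slack=0)
Line 2: ['garden', 'violin', 'release'] (min_width=21, slack=0)
Line 3: ['window', 'rock', 'leaf'] (min_width=16, slack=5)
Line 4: ['bedroom'] (min_width=7, slack=14)
Total lines: 4

Answer: 4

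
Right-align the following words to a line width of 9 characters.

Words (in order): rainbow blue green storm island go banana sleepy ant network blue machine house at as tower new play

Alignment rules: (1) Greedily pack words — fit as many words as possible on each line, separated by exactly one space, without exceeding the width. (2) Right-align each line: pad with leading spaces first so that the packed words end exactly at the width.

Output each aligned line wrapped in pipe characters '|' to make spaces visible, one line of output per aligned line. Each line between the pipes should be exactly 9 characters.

Answer: |  rainbow|
|     blue|
|    green|
|    storm|
|island go|
|   banana|
|   sleepy|
|      ant|
|  network|
|     blue|
|  machine|
| house at|
| as tower|
| new play|

Derivation:
Line 1: ['rainbow'] (min_width=7, slack=2)
Line 2: ['blue'] (min_width=4, slack=5)
Line 3: ['green'] (min_width=5, slack=4)
Line 4: ['storm'] (min_width=5, slack=4)
Line 5: ['island', 'go'] (min_width=9, slack=0)
Line 6: ['banana'] (min_width=6, slack=3)
Line 7: ['sleepy'] (min_width=6, slack=3)
Line 8: ['ant'] (min_width=3, slack=6)
Line 9: ['network'] (min_width=7, slack=2)
Line 10: ['blue'] (min_width=4, slack=5)
Line 11: ['machine'] (min_width=7, slack=2)
Line 12: ['house', 'at'] (min_width=8, slack=1)
Line 13: ['as', 'tower'] (min_width=8, slack=1)
Line 14: ['new', 'play'] (min_width=8, slack=1)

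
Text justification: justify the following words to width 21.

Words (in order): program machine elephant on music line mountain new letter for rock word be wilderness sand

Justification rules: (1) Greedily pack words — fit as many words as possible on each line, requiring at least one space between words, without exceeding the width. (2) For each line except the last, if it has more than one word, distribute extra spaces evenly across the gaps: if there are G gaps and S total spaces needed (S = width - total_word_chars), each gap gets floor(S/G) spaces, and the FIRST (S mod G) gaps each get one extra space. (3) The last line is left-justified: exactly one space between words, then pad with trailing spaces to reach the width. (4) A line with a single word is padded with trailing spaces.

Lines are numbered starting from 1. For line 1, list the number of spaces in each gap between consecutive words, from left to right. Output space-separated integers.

Line 1: ['program', 'machine'] (min_width=15, slack=6)
Line 2: ['elephant', 'on', 'music'] (min_width=17, slack=4)
Line 3: ['line', 'mountain', 'new'] (min_width=17, slack=4)
Line 4: ['letter', 'for', 'rock', 'word'] (min_width=20, slack=1)
Line 5: ['be', 'wilderness', 'sand'] (min_width=18, slack=3)

Answer: 7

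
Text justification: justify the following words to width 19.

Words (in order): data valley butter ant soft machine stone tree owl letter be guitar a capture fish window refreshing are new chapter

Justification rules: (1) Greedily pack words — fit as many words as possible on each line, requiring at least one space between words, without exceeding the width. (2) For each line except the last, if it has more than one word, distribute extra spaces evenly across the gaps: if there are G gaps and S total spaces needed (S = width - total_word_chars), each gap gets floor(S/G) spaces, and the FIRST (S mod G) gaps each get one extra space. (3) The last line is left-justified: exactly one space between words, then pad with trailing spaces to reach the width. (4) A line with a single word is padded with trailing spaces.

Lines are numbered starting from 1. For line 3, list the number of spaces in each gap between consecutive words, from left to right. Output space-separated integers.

Answer: 4 3

Derivation:
Line 1: ['data', 'valley', 'butter'] (min_width=18, slack=1)
Line 2: ['ant', 'soft', 'machine'] (min_width=16, slack=3)
Line 3: ['stone', 'tree', 'owl'] (min_width=14, slack=5)
Line 4: ['letter', 'be', 'guitar', 'a'] (min_width=18, slack=1)
Line 5: ['capture', 'fish', 'window'] (min_width=19, slack=0)
Line 6: ['refreshing', 'are', 'new'] (min_width=18, slack=1)
Line 7: ['chapter'] (min_width=7, slack=12)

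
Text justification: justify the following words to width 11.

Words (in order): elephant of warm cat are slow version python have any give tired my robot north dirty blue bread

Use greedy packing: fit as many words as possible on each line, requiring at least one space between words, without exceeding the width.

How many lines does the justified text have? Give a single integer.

Answer: 10

Derivation:
Line 1: ['elephant', 'of'] (min_width=11, slack=0)
Line 2: ['warm', 'cat'] (min_width=8, slack=3)
Line 3: ['are', 'slow'] (min_width=8, slack=3)
Line 4: ['version'] (min_width=7, slack=4)
Line 5: ['python', 'have'] (min_width=11, slack=0)
Line 6: ['any', 'give'] (min_width=8, slack=3)
Line 7: ['tired', 'my'] (min_width=8, slack=3)
Line 8: ['robot', 'north'] (min_width=11, slack=0)
Line 9: ['dirty', 'blue'] (min_width=10, slack=1)
Line 10: ['bread'] (min_width=5, slack=6)
Total lines: 10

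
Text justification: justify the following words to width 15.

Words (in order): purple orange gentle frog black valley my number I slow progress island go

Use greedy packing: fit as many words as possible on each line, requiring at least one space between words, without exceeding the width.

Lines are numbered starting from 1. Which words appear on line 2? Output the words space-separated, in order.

Line 1: ['purple', 'orange'] (min_width=13, slack=2)
Line 2: ['gentle', 'frog'] (min_width=11, slack=4)
Line 3: ['black', 'valley', 'my'] (min_width=15, slack=0)
Line 4: ['number', 'I', 'slow'] (min_width=13, slack=2)
Line 5: ['progress', 'island'] (min_width=15, slack=0)
Line 6: ['go'] (min_width=2, slack=13)

Answer: gentle frog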